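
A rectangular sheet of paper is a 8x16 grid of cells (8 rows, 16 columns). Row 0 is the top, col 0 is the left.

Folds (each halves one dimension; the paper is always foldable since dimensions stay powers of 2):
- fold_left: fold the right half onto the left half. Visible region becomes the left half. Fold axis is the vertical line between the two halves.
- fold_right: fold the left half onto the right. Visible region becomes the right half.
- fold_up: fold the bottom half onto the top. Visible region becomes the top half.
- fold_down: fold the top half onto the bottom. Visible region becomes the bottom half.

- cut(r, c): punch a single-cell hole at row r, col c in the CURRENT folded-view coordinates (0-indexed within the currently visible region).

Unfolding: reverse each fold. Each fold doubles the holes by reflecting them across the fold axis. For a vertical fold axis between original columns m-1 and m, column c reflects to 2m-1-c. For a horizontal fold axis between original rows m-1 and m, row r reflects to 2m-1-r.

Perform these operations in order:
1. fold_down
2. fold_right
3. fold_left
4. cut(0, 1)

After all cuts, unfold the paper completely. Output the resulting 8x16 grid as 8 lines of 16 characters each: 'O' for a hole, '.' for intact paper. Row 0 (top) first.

Answer: ................
................
................
.O....O..O....O.
.O....O..O....O.
................
................
................

Derivation:
Op 1 fold_down: fold axis h@4; visible region now rows[4,8) x cols[0,16) = 4x16
Op 2 fold_right: fold axis v@8; visible region now rows[4,8) x cols[8,16) = 4x8
Op 3 fold_left: fold axis v@12; visible region now rows[4,8) x cols[8,12) = 4x4
Op 4 cut(0, 1): punch at orig (4,9); cuts so far [(4, 9)]; region rows[4,8) x cols[8,12) = 4x4
Unfold 1 (reflect across v@12): 2 holes -> [(4, 9), (4, 14)]
Unfold 2 (reflect across v@8): 4 holes -> [(4, 1), (4, 6), (4, 9), (4, 14)]
Unfold 3 (reflect across h@4): 8 holes -> [(3, 1), (3, 6), (3, 9), (3, 14), (4, 1), (4, 6), (4, 9), (4, 14)]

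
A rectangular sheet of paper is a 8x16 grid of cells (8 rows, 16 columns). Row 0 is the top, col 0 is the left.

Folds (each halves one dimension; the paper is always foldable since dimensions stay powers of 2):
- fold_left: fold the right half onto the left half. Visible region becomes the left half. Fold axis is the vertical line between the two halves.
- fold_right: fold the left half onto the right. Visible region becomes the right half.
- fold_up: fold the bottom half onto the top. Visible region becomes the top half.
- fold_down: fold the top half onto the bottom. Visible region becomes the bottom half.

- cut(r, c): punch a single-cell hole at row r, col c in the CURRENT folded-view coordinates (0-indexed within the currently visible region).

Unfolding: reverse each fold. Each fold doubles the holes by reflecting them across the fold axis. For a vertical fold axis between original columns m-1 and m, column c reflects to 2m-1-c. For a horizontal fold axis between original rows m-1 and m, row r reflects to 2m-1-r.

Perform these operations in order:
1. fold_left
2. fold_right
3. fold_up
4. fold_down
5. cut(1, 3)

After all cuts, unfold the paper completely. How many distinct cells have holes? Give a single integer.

Answer: 16

Derivation:
Op 1 fold_left: fold axis v@8; visible region now rows[0,8) x cols[0,8) = 8x8
Op 2 fold_right: fold axis v@4; visible region now rows[0,8) x cols[4,8) = 8x4
Op 3 fold_up: fold axis h@4; visible region now rows[0,4) x cols[4,8) = 4x4
Op 4 fold_down: fold axis h@2; visible region now rows[2,4) x cols[4,8) = 2x4
Op 5 cut(1, 3): punch at orig (3,7); cuts so far [(3, 7)]; region rows[2,4) x cols[4,8) = 2x4
Unfold 1 (reflect across h@2): 2 holes -> [(0, 7), (3, 7)]
Unfold 2 (reflect across h@4): 4 holes -> [(0, 7), (3, 7), (4, 7), (7, 7)]
Unfold 3 (reflect across v@4): 8 holes -> [(0, 0), (0, 7), (3, 0), (3, 7), (4, 0), (4, 7), (7, 0), (7, 7)]
Unfold 4 (reflect across v@8): 16 holes -> [(0, 0), (0, 7), (0, 8), (0, 15), (3, 0), (3, 7), (3, 8), (3, 15), (4, 0), (4, 7), (4, 8), (4, 15), (7, 0), (7, 7), (7, 8), (7, 15)]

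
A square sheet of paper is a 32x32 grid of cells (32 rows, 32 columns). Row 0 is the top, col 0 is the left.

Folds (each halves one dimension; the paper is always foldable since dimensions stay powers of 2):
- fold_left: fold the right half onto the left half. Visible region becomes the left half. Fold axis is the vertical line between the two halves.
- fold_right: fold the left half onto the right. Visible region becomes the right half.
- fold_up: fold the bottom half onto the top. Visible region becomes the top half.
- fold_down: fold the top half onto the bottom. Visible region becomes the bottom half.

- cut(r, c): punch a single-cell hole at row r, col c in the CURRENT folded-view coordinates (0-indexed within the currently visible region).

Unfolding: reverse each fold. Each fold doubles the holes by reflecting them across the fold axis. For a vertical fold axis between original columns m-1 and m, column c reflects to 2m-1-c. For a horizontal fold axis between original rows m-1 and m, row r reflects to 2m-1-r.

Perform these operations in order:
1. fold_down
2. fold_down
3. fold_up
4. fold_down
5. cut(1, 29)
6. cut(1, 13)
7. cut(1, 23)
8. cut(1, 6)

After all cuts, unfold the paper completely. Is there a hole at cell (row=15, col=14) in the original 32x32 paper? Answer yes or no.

Answer: no

Derivation:
Op 1 fold_down: fold axis h@16; visible region now rows[16,32) x cols[0,32) = 16x32
Op 2 fold_down: fold axis h@24; visible region now rows[24,32) x cols[0,32) = 8x32
Op 3 fold_up: fold axis h@28; visible region now rows[24,28) x cols[0,32) = 4x32
Op 4 fold_down: fold axis h@26; visible region now rows[26,28) x cols[0,32) = 2x32
Op 5 cut(1, 29): punch at orig (27,29); cuts so far [(27, 29)]; region rows[26,28) x cols[0,32) = 2x32
Op 6 cut(1, 13): punch at orig (27,13); cuts so far [(27, 13), (27, 29)]; region rows[26,28) x cols[0,32) = 2x32
Op 7 cut(1, 23): punch at orig (27,23); cuts so far [(27, 13), (27, 23), (27, 29)]; region rows[26,28) x cols[0,32) = 2x32
Op 8 cut(1, 6): punch at orig (27,6); cuts so far [(27, 6), (27, 13), (27, 23), (27, 29)]; region rows[26,28) x cols[0,32) = 2x32
Unfold 1 (reflect across h@26): 8 holes -> [(24, 6), (24, 13), (24, 23), (24, 29), (27, 6), (27, 13), (27, 23), (27, 29)]
Unfold 2 (reflect across h@28): 16 holes -> [(24, 6), (24, 13), (24, 23), (24, 29), (27, 6), (27, 13), (27, 23), (27, 29), (28, 6), (28, 13), (28, 23), (28, 29), (31, 6), (31, 13), (31, 23), (31, 29)]
Unfold 3 (reflect across h@24): 32 holes -> [(16, 6), (16, 13), (16, 23), (16, 29), (19, 6), (19, 13), (19, 23), (19, 29), (20, 6), (20, 13), (20, 23), (20, 29), (23, 6), (23, 13), (23, 23), (23, 29), (24, 6), (24, 13), (24, 23), (24, 29), (27, 6), (27, 13), (27, 23), (27, 29), (28, 6), (28, 13), (28, 23), (28, 29), (31, 6), (31, 13), (31, 23), (31, 29)]
Unfold 4 (reflect across h@16): 64 holes -> [(0, 6), (0, 13), (0, 23), (0, 29), (3, 6), (3, 13), (3, 23), (3, 29), (4, 6), (4, 13), (4, 23), (4, 29), (7, 6), (7, 13), (7, 23), (7, 29), (8, 6), (8, 13), (8, 23), (8, 29), (11, 6), (11, 13), (11, 23), (11, 29), (12, 6), (12, 13), (12, 23), (12, 29), (15, 6), (15, 13), (15, 23), (15, 29), (16, 6), (16, 13), (16, 23), (16, 29), (19, 6), (19, 13), (19, 23), (19, 29), (20, 6), (20, 13), (20, 23), (20, 29), (23, 6), (23, 13), (23, 23), (23, 29), (24, 6), (24, 13), (24, 23), (24, 29), (27, 6), (27, 13), (27, 23), (27, 29), (28, 6), (28, 13), (28, 23), (28, 29), (31, 6), (31, 13), (31, 23), (31, 29)]
Holes: [(0, 6), (0, 13), (0, 23), (0, 29), (3, 6), (3, 13), (3, 23), (3, 29), (4, 6), (4, 13), (4, 23), (4, 29), (7, 6), (7, 13), (7, 23), (7, 29), (8, 6), (8, 13), (8, 23), (8, 29), (11, 6), (11, 13), (11, 23), (11, 29), (12, 6), (12, 13), (12, 23), (12, 29), (15, 6), (15, 13), (15, 23), (15, 29), (16, 6), (16, 13), (16, 23), (16, 29), (19, 6), (19, 13), (19, 23), (19, 29), (20, 6), (20, 13), (20, 23), (20, 29), (23, 6), (23, 13), (23, 23), (23, 29), (24, 6), (24, 13), (24, 23), (24, 29), (27, 6), (27, 13), (27, 23), (27, 29), (28, 6), (28, 13), (28, 23), (28, 29), (31, 6), (31, 13), (31, 23), (31, 29)]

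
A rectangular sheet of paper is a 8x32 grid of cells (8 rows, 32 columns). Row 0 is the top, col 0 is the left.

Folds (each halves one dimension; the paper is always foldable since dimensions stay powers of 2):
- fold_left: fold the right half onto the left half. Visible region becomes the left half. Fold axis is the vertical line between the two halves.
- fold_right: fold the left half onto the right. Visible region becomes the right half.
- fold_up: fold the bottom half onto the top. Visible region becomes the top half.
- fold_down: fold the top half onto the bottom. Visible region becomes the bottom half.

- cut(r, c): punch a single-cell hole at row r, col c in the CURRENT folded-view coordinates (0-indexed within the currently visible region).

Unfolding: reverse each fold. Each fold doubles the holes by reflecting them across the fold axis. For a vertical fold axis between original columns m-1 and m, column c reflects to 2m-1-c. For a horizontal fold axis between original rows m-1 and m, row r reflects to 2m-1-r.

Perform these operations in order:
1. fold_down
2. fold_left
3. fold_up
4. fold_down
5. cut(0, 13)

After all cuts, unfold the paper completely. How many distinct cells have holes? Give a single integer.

Op 1 fold_down: fold axis h@4; visible region now rows[4,8) x cols[0,32) = 4x32
Op 2 fold_left: fold axis v@16; visible region now rows[4,8) x cols[0,16) = 4x16
Op 3 fold_up: fold axis h@6; visible region now rows[4,6) x cols[0,16) = 2x16
Op 4 fold_down: fold axis h@5; visible region now rows[5,6) x cols[0,16) = 1x16
Op 5 cut(0, 13): punch at orig (5,13); cuts so far [(5, 13)]; region rows[5,6) x cols[0,16) = 1x16
Unfold 1 (reflect across h@5): 2 holes -> [(4, 13), (5, 13)]
Unfold 2 (reflect across h@6): 4 holes -> [(4, 13), (5, 13), (6, 13), (7, 13)]
Unfold 3 (reflect across v@16): 8 holes -> [(4, 13), (4, 18), (5, 13), (5, 18), (6, 13), (6, 18), (7, 13), (7, 18)]
Unfold 4 (reflect across h@4): 16 holes -> [(0, 13), (0, 18), (1, 13), (1, 18), (2, 13), (2, 18), (3, 13), (3, 18), (4, 13), (4, 18), (5, 13), (5, 18), (6, 13), (6, 18), (7, 13), (7, 18)]

Answer: 16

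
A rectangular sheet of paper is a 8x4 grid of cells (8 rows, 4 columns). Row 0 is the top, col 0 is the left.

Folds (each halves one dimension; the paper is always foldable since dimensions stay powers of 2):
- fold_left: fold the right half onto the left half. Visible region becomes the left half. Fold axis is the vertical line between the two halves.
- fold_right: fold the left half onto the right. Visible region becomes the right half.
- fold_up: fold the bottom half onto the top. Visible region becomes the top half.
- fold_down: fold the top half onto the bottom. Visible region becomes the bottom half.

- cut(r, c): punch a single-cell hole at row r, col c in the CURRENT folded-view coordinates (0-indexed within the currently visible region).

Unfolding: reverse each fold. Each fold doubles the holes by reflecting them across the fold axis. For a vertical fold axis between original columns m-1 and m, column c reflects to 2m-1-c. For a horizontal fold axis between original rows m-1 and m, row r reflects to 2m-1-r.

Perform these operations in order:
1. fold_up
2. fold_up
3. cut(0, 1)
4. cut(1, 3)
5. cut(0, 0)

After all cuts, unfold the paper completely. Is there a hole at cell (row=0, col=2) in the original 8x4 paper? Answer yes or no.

Answer: no

Derivation:
Op 1 fold_up: fold axis h@4; visible region now rows[0,4) x cols[0,4) = 4x4
Op 2 fold_up: fold axis h@2; visible region now rows[0,2) x cols[0,4) = 2x4
Op 3 cut(0, 1): punch at orig (0,1); cuts so far [(0, 1)]; region rows[0,2) x cols[0,4) = 2x4
Op 4 cut(1, 3): punch at orig (1,3); cuts so far [(0, 1), (1, 3)]; region rows[0,2) x cols[0,4) = 2x4
Op 5 cut(0, 0): punch at orig (0,0); cuts so far [(0, 0), (0, 1), (1, 3)]; region rows[0,2) x cols[0,4) = 2x4
Unfold 1 (reflect across h@2): 6 holes -> [(0, 0), (0, 1), (1, 3), (2, 3), (3, 0), (3, 1)]
Unfold 2 (reflect across h@4): 12 holes -> [(0, 0), (0, 1), (1, 3), (2, 3), (3, 0), (3, 1), (4, 0), (4, 1), (5, 3), (6, 3), (7, 0), (7, 1)]
Holes: [(0, 0), (0, 1), (1, 3), (2, 3), (3, 0), (3, 1), (4, 0), (4, 1), (5, 3), (6, 3), (7, 0), (7, 1)]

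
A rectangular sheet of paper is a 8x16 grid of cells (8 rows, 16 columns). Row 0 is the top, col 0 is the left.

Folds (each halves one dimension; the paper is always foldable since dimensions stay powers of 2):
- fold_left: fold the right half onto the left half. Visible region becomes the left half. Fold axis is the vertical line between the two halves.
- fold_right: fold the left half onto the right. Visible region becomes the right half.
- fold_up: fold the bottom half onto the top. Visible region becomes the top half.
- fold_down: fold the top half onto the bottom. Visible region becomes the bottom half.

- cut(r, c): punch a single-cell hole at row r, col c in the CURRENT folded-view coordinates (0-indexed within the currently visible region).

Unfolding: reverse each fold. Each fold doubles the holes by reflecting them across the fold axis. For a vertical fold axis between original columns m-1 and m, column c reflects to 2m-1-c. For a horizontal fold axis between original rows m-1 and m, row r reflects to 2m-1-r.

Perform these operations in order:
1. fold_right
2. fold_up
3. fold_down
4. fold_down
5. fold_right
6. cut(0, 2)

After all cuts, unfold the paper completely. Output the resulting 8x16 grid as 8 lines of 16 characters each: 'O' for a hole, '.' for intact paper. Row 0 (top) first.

Op 1 fold_right: fold axis v@8; visible region now rows[0,8) x cols[8,16) = 8x8
Op 2 fold_up: fold axis h@4; visible region now rows[0,4) x cols[8,16) = 4x8
Op 3 fold_down: fold axis h@2; visible region now rows[2,4) x cols[8,16) = 2x8
Op 4 fold_down: fold axis h@3; visible region now rows[3,4) x cols[8,16) = 1x8
Op 5 fold_right: fold axis v@12; visible region now rows[3,4) x cols[12,16) = 1x4
Op 6 cut(0, 2): punch at orig (3,14); cuts so far [(3, 14)]; region rows[3,4) x cols[12,16) = 1x4
Unfold 1 (reflect across v@12): 2 holes -> [(3, 9), (3, 14)]
Unfold 2 (reflect across h@3): 4 holes -> [(2, 9), (2, 14), (3, 9), (3, 14)]
Unfold 3 (reflect across h@2): 8 holes -> [(0, 9), (0, 14), (1, 9), (1, 14), (2, 9), (2, 14), (3, 9), (3, 14)]
Unfold 4 (reflect across h@4): 16 holes -> [(0, 9), (0, 14), (1, 9), (1, 14), (2, 9), (2, 14), (3, 9), (3, 14), (4, 9), (4, 14), (5, 9), (5, 14), (6, 9), (6, 14), (7, 9), (7, 14)]
Unfold 5 (reflect across v@8): 32 holes -> [(0, 1), (0, 6), (0, 9), (0, 14), (1, 1), (1, 6), (1, 9), (1, 14), (2, 1), (2, 6), (2, 9), (2, 14), (3, 1), (3, 6), (3, 9), (3, 14), (4, 1), (4, 6), (4, 9), (4, 14), (5, 1), (5, 6), (5, 9), (5, 14), (6, 1), (6, 6), (6, 9), (6, 14), (7, 1), (7, 6), (7, 9), (7, 14)]

Answer: .O....O..O....O.
.O....O..O....O.
.O....O..O....O.
.O....O..O....O.
.O....O..O....O.
.O....O..O....O.
.O....O..O....O.
.O....O..O....O.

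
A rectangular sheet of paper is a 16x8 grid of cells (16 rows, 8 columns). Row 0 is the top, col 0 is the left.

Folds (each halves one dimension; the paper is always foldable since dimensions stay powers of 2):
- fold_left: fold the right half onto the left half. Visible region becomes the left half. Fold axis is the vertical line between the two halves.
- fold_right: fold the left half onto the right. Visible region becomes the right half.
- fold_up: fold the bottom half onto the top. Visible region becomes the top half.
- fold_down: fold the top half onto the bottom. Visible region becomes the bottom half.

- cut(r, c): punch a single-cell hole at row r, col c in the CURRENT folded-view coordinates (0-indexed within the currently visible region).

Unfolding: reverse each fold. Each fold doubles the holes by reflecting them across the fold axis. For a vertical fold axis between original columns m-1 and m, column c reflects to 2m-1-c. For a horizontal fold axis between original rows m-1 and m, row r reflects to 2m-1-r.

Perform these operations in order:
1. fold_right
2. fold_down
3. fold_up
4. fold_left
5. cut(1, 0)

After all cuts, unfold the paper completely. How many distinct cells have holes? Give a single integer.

Answer: 16

Derivation:
Op 1 fold_right: fold axis v@4; visible region now rows[0,16) x cols[4,8) = 16x4
Op 2 fold_down: fold axis h@8; visible region now rows[8,16) x cols[4,8) = 8x4
Op 3 fold_up: fold axis h@12; visible region now rows[8,12) x cols[4,8) = 4x4
Op 4 fold_left: fold axis v@6; visible region now rows[8,12) x cols[4,6) = 4x2
Op 5 cut(1, 0): punch at orig (9,4); cuts so far [(9, 4)]; region rows[8,12) x cols[4,6) = 4x2
Unfold 1 (reflect across v@6): 2 holes -> [(9, 4), (9, 7)]
Unfold 2 (reflect across h@12): 4 holes -> [(9, 4), (9, 7), (14, 4), (14, 7)]
Unfold 3 (reflect across h@8): 8 holes -> [(1, 4), (1, 7), (6, 4), (6, 7), (9, 4), (9, 7), (14, 4), (14, 7)]
Unfold 4 (reflect across v@4): 16 holes -> [(1, 0), (1, 3), (1, 4), (1, 7), (6, 0), (6, 3), (6, 4), (6, 7), (9, 0), (9, 3), (9, 4), (9, 7), (14, 0), (14, 3), (14, 4), (14, 7)]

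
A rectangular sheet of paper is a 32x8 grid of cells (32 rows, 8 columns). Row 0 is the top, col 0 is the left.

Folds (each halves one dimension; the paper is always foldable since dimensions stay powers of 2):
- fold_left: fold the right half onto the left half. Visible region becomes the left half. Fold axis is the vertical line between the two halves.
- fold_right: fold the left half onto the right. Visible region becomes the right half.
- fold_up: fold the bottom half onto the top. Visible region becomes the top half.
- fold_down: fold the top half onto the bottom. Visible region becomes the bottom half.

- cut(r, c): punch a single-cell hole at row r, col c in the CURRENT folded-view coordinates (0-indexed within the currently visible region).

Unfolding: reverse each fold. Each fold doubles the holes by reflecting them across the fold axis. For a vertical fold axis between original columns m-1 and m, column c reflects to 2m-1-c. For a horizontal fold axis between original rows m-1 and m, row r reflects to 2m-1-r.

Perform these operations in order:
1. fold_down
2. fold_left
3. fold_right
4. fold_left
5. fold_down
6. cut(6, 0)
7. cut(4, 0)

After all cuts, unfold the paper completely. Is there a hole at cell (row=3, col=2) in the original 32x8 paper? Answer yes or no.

Answer: yes

Derivation:
Op 1 fold_down: fold axis h@16; visible region now rows[16,32) x cols[0,8) = 16x8
Op 2 fold_left: fold axis v@4; visible region now rows[16,32) x cols[0,4) = 16x4
Op 3 fold_right: fold axis v@2; visible region now rows[16,32) x cols[2,4) = 16x2
Op 4 fold_left: fold axis v@3; visible region now rows[16,32) x cols[2,3) = 16x1
Op 5 fold_down: fold axis h@24; visible region now rows[24,32) x cols[2,3) = 8x1
Op 6 cut(6, 0): punch at orig (30,2); cuts so far [(30, 2)]; region rows[24,32) x cols[2,3) = 8x1
Op 7 cut(4, 0): punch at orig (28,2); cuts so far [(28, 2), (30, 2)]; region rows[24,32) x cols[2,3) = 8x1
Unfold 1 (reflect across h@24): 4 holes -> [(17, 2), (19, 2), (28, 2), (30, 2)]
Unfold 2 (reflect across v@3): 8 holes -> [(17, 2), (17, 3), (19, 2), (19, 3), (28, 2), (28, 3), (30, 2), (30, 3)]
Unfold 3 (reflect across v@2): 16 holes -> [(17, 0), (17, 1), (17, 2), (17, 3), (19, 0), (19, 1), (19, 2), (19, 3), (28, 0), (28, 1), (28, 2), (28, 3), (30, 0), (30, 1), (30, 2), (30, 3)]
Unfold 4 (reflect across v@4): 32 holes -> [(17, 0), (17, 1), (17, 2), (17, 3), (17, 4), (17, 5), (17, 6), (17, 7), (19, 0), (19, 1), (19, 2), (19, 3), (19, 4), (19, 5), (19, 6), (19, 7), (28, 0), (28, 1), (28, 2), (28, 3), (28, 4), (28, 5), (28, 6), (28, 7), (30, 0), (30, 1), (30, 2), (30, 3), (30, 4), (30, 5), (30, 6), (30, 7)]
Unfold 5 (reflect across h@16): 64 holes -> [(1, 0), (1, 1), (1, 2), (1, 3), (1, 4), (1, 5), (1, 6), (1, 7), (3, 0), (3, 1), (3, 2), (3, 3), (3, 4), (3, 5), (3, 6), (3, 7), (12, 0), (12, 1), (12, 2), (12, 3), (12, 4), (12, 5), (12, 6), (12, 7), (14, 0), (14, 1), (14, 2), (14, 3), (14, 4), (14, 5), (14, 6), (14, 7), (17, 0), (17, 1), (17, 2), (17, 3), (17, 4), (17, 5), (17, 6), (17, 7), (19, 0), (19, 1), (19, 2), (19, 3), (19, 4), (19, 5), (19, 6), (19, 7), (28, 0), (28, 1), (28, 2), (28, 3), (28, 4), (28, 5), (28, 6), (28, 7), (30, 0), (30, 1), (30, 2), (30, 3), (30, 4), (30, 5), (30, 6), (30, 7)]
Holes: [(1, 0), (1, 1), (1, 2), (1, 3), (1, 4), (1, 5), (1, 6), (1, 7), (3, 0), (3, 1), (3, 2), (3, 3), (3, 4), (3, 5), (3, 6), (3, 7), (12, 0), (12, 1), (12, 2), (12, 3), (12, 4), (12, 5), (12, 6), (12, 7), (14, 0), (14, 1), (14, 2), (14, 3), (14, 4), (14, 5), (14, 6), (14, 7), (17, 0), (17, 1), (17, 2), (17, 3), (17, 4), (17, 5), (17, 6), (17, 7), (19, 0), (19, 1), (19, 2), (19, 3), (19, 4), (19, 5), (19, 6), (19, 7), (28, 0), (28, 1), (28, 2), (28, 3), (28, 4), (28, 5), (28, 6), (28, 7), (30, 0), (30, 1), (30, 2), (30, 3), (30, 4), (30, 5), (30, 6), (30, 7)]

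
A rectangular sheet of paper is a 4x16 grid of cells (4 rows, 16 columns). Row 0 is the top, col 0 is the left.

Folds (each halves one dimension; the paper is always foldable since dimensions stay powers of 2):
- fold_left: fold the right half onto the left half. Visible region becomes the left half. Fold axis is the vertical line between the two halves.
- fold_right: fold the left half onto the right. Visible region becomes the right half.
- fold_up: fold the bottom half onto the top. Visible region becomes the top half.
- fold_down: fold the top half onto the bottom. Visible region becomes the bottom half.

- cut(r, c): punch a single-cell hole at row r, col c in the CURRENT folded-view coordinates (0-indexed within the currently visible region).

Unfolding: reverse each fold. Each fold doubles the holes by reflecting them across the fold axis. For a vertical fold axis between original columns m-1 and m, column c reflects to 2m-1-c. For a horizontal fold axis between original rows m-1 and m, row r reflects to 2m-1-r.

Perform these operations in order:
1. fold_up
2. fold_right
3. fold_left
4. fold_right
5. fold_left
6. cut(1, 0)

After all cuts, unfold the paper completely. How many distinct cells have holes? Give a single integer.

Answer: 32

Derivation:
Op 1 fold_up: fold axis h@2; visible region now rows[0,2) x cols[0,16) = 2x16
Op 2 fold_right: fold axis v@8; visible region now rows[0,2) x cols[8,16) = 2x8
Op 3 fold_left: fold axis v@12; visible region now rows[0,2) x cols[8,12) = 2x4
Op 4 fold_right: fold axis v@10; visible region now rows[0,2) x cols[10,12) = 2x2
Op 5 fold_left: fold axis v@11; visible region now rows[0,2) x cols[10,11) = 2x1
Op 6 cut(1, 0): punch at orig (1,10); cuts so far [(1, 10)]; region rows[0,2) x cols[10,11) = 2x1
Unfold 1 (reflect across v@11): 2 holes -> [(1, 10), (1, 11)]
Unfold 2 (reflect across v@10): 4 holes -> [(1, 8), (1, 9), (1, 10), (1, 11)]
Unfold 3 (reflect across v@12): 8 holes -> [(1, 8), (1, 9), (1, 10), (1, 11), (1, 12), (1, 13), (1, 14), (1, 15)]
Unfold 4 (reflect across v@8): 16 holes -> [(1, 0), (1, 1), (1, 2), (1, 3), (1, 4), (1, 5), (1, 6), (1, 7), (1, 8), (1, 9), (1, 10), (1, 11), (1, 12), (1, 13), (1, 14), (1, 15)]
Unfold 5 (reflect across h@2): 32 holes -> [(1, 0), (1, 1), (1, 2), (1, 3), (1, 4), (1, 5), (1, 6), (1, 7), (1, 8), (1, 9), (1, 10), (1, 11), (1, 12), (1, 13), (1, 14), (1, 15), (2, 0), (2, 1), (2, 2), (2, 3), (2, 4), (2, 5), (2, 6), (2, 7), (2, 8), (2, 9), (2, 10), (2, 11), (2, 12), (2, 13), (2, 14), (2, 15)]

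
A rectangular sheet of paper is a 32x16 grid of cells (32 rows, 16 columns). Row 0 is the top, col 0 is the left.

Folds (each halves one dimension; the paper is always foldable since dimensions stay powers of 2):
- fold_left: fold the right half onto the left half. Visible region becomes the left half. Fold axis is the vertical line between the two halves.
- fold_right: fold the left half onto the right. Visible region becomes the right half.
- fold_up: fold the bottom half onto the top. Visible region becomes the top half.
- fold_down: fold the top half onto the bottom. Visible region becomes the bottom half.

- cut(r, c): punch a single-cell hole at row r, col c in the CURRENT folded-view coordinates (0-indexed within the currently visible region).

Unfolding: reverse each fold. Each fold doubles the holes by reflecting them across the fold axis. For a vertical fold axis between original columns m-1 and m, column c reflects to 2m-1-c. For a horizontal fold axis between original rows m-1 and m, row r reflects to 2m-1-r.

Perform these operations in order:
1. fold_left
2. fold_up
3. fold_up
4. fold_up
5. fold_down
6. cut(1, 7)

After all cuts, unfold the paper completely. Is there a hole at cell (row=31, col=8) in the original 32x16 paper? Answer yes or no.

Op 1 fold_left: fold axis v@8; visible region now rows[0,32) x cols[0,8) = 32x8
Op 2 fold_up: fold axis h@16; visible region now rows[0,16) x cols[0,8) = 16x8
Op 3 fold_up: fold axis h@8; visible region now rows[0,8) x cols[0,8) = 8x8
Op 4 fold_up: fold axis h@4; visible region now rows[0,4) x cols[0,8) = 4x8
Op 5 fold_down: fold axis h@2; visible region now rows[2,4) x cols[0,8) = 2x8
Op 6 cut(1, 7): punch at orig (3,7); cuts so far [(3, 7)]; region rows[2,4) x cols[0,8) = 2x8
Unfold 1 (reflect across h@2): 2 holes -> [(0, 7), (3, 7)]
Unfold 2 (reflect across h@4): 4 holes -> [(0, 7), (3, 7), (4, 7), (7, 7)]
Unfold 3 (reflect across h@8): 8 holes -> [(0, 7), (3, 7), (4, 7), (7, 7), (8, 7), (11, 7), (12, 7), (15, 7)]
Unfold 4 (reflect across h@16): 16 holes -> [(0, 7), (3, 7), (4, 7), (7, 7), (8, 7), (11, 7), (12, 7), (15, 7), (16, 7), (19, 7), (20, 7), (23, 7), (24, 7), (27, 7), (28, 7), (31, 7)]
Unfold 5 (reflect across v@8): 32 holes -> [(0, 7), (0, 8), (3, 7), (3, 8), (4, 7), (4, 8), (7, 7), (7, 8), (8, 7), (8, 8), (11, 7), (11, 8), (12, 7), (12, 8), (15, 7), (15, 8), (16, 7), (16, 8), (19, 7), (19, 8), (20, 7), (20, 8), (23, 7), (23, 8), (24, 7), (24, 8), (27, 7), (27, 8), (28, 7), (28, 8), (31, 7), (31, 8)]
Holes: [(0, 7), (0, 8), (3, 7), (3, 8), (4, 7), (4, 8), (7, 7), (7, 8), (8, 7), (8, 8), (11, 7), (11, 8), (12, 7), (12, 8), (15, 7), (15, 8), (16, 7), (16, 8), (19, 7), (19, 8), (20, 7), (20, 8), (23, 7), (23, 8), (24, 7), (24, 8), (27, 7), (27, 8), (28, 7), (28, 8), (31, 7), (31, 8)]

Answer: yes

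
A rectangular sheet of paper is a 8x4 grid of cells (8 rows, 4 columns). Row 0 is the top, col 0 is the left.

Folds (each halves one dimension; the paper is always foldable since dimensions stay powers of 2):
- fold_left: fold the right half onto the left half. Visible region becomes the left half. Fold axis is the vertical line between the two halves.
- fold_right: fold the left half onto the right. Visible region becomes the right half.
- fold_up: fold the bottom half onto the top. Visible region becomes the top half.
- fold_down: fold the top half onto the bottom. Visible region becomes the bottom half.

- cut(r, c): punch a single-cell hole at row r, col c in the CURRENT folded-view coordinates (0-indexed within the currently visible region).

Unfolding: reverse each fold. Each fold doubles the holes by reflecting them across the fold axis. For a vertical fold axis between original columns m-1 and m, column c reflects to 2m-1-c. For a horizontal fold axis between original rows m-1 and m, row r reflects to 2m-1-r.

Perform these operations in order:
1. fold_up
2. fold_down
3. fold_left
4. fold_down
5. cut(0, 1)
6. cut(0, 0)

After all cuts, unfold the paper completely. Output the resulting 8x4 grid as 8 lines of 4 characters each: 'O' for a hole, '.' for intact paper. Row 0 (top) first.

Op 1 fold_up: fold axis h@4; visible region now rows[0,4) x cols[0,4) = 4x4
Op 2 fold_down: fold axis h@2; visible region now rows[2,4) x cols[0,4) = 2x4
Op 3 fold_left: fold axis v@2; visible region now rows[2,4) x cols[0,2) = 2x2
Op 4 fold_down: fold axis h@3; visible region now rows[3,4) x cols[0,2) = 1x2
Op 5 cut(0, 1): punch at orig (3,1); cuts so far [(3, 1)]; region rows[3,4) x cols[0,2) = 1x2
Op 6 cut(0, 0): punch at orig (3,0); cuts so far [(3, 0), (3, 1)]; region rows[3,4) x cols[0,2) = 1x2
Unfold 1 (reflect across h@3): 4 holes -> [(2, 0), (2, 1), (3, 0), (3, 1)]
Unfold 2 (reflect across v@2): 8 holes -> [(2, 0), (2, 1), (2, 2), (2, 3), (3, 0), (3, 1), (3, 2), (3, 3)]
Unfold 3 (reflect across h@2): 16 holes -> [(0, 0), (0, 1), (0, 2), (0, 3), (1, 0), (1, 1), (1, 2), (1, 3), (2, 0), (2, 1), (2, 2), (2, 3), (3, 0), (3, 1), (3, 2), (3, 3)]
Unfold 4 (reflect across h@4): 32 holes -> [(0, 0), (0, 1), (0, 2), (0, 3), (1, 0), (1, 1), (1, 2), (1, 3), (2, 0), (2, 1), (2, 2), (2, 3), (3, 0), (3, 1), (3, 2), (3, 3), (4, 0), (4, 1), (4, 2), (4, 3), (5, 0), (5, 1), (5, 2), (5, 3), (6, 0), (6, 1), (6, 2), (6, 3), (7, 0), (7, 1), (7, 2), (7, 3)]

Answer: OOOO
OOOO
OOOO
OOOO
OOOO
OOOO
OOOO
OOOO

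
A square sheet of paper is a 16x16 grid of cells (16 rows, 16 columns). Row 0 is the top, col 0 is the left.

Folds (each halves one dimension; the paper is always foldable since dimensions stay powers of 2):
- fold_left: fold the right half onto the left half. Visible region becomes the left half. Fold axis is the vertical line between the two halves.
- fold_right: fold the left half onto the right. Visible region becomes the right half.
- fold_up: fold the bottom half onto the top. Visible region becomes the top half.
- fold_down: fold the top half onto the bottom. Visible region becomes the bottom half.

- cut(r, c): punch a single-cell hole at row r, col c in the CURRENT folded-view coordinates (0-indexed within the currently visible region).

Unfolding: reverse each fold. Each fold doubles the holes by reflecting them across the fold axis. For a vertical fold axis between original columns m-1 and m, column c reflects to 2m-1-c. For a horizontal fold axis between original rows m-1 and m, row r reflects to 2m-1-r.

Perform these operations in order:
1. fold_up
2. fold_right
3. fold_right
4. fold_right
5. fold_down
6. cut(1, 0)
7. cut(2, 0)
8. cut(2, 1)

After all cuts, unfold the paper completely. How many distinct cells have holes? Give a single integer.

Answer: 96

Derivation:
Op 1 fold_up: fold axis h@8; visible region now rows[0,8) x cols[0,16) = 8x16
Op 2 fold_right: fold axis v@8; visible region now rows[0,8) x cols[8,16) = 8x8
Op 3 fold_right: fold axis v@12; visible region now rows[0,8) x cols[12,16) = 8x4
Op 4 fold_right: fold axis v@14; visible region now rows[0,8) x cols[14,16) = 8x2
Op 5 fold_down: fold axis h@4; visible region now rows[4,8) x cols[14,16) = 4x2
Op 6 cut(1, 0): punch at orig (5,14); cuts so far [(5, 14)]; region rows[4,8) x cols[14,16) = 4x2
Op 7 cut(2, 0): punch at orig (6,14); cuts so far [(5, 14), (6, 14)]; region rows[4,8) x cols[14,16) = 4x2
Op 8 cut(2, 1): punch at orig (6,15); cuts so far [(5, 14), (6, 14), (6, 15)]; region rows[4,8) x cols[14,16) = 4x2
Unfold 1 (reflect across h@4): 6 holes -> [(1, 14), (1, 15), (2, 14), (5, 14), (6, 14), (6, 15)]
Unfold 2 (reflect across v@14): 12 holes -> [(1, 12), (1, 13), (1, 14), (1, 15), (2, 13), (2, 14), (5, 13), (5, 14), (6, 12), (6, 13), (6, 14), (6, 15)]
Unfold 3 (reflect across v@12): 24 holes -> [(1, 8), (1, 9), (1, 10), (1, 11), (1, 12), (1, 13), (1, 14), (1, 15), (2, 9), (2, 10), (2, 13), (2, 14), (5, 9), (5, 10), (5, 13), (5, 14), (6, 8), (6, 9), (6, 10), (6, 11), (6, 12), (6, 13), (6, 14), (6, 15)]
Unfold 4 (reflect across v@8): 48 holes -> [(1, 0), (1, 1), (1, 2), (1, 3), (1, 4), (1, 5), (1, 6), (1, 7), (1, 8), (1, 9), (1, 10), (1, 11), (1, 12), (1, 13), (1, 14), (1, 15), (2, 1), (2, 2), (2, 5), (2, 6), (2, 9), (2, 10), (2, 13), (2, 14), (5, 1), (5, 2), (5, 5), (5, 6), (5, 9), (5, 10), (5, 13), (5, 14), (6, 0), (6, 1), (6, 2), (6, 3), (6, 4), (6, 5), (6, 6), (6, 7), (6, 8), (6, 9), (6, 10), (6, 11), (6, 12), (6, 13), (6, 14), (6, 15)]
Unfold 5 (reflect across h@8): 96 holes -> [(1, 0), (1, 1), (1, 2), (1, 3), (1, 4), (1, 5), (1, 6), (1, 7), (1, 8), (1, 9), (1, 10), (1, 11), (1, 12), (1, 13), (1, 14), (1, 15), (2, 1), (2, 2), (2, 5), (2, 6), (2, 9), (2, 10), (2, 13), (2, 14), (5, 1), (5, 2), (5, 5), (5, 6), (5, 9), (5, 10), (5, 13), (5, 14), (6, 0), (6, 1), (6, 2), (6, 3), (6, 4), (6, 5), (6, 6), (6, 7), (6, 8), (6, 9), (6, 10), (6, 11), (6, 12), (6, 13), (6, 14), (6, 15), (9, 0), (9, 1), (9, 2), (9, 3), (9, 4), (9, 5), (9, 6), (9, 7), (9, 8), (9, 9), (9, 10), (9, 11), (9, 12), (9, 13), (9, 14), (9, 15), (10, 1), (10, 2), (10, 5), (10, 6), (10, 9), (10, 10), (10, 13), (10, 14), (13, 1), (13, 2), (13, 5), (13, 6), (13, 9), (13, 10), (13, 13), (13, 14), (14, 0), (14, 1), (14, 2), (14, 3), (14, 4), (14, 5), (14, 6), (14, 7), (14, 8), (14, 9), (14, 10), (14, 11), (14, 12), (14, 13), (14, 14), (14, 15)]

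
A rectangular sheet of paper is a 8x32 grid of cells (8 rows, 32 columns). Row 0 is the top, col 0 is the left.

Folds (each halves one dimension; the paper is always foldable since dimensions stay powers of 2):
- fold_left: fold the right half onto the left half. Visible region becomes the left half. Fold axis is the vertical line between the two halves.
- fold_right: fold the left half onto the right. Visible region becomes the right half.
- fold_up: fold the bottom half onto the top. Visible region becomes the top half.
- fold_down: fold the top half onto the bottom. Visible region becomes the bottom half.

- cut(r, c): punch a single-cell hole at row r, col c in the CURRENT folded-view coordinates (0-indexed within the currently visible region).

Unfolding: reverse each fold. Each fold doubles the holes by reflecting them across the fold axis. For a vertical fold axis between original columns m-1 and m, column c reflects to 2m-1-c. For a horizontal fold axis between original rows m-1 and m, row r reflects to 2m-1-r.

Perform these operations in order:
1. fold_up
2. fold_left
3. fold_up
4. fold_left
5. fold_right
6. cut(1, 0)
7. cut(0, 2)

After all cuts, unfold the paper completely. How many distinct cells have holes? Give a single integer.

Answer: 64

Derivation:
Op 1 fold_up: fold axis h@4; visible region now rows[0,4) x cols[0,32) = 4x32
Op 2 fold_left: fold axis v@16; visible region now rows[0,4) x cols[0,16) = 4x16
Op 3 fold_up: fold axis h@2; visible region now rows[0,2) x cols[0,16) = 2x16
Op 4 fold_left: fold axis v@8; visible region now rows[0,2) x cols[0,8) = 2x8
Op 5 fold_right: fold axis v@4; visible region now rows[0,2) x cols[4,8) = 2x4
Op 6 cut(1, 0): punch at orig (1,4); cuts so far [(1, 4)]; region rows[0,2) x cols[4,8) = 2x4
Op 7 cut(0, 2): punch at orig (0,6); cuts so far [(0, 6), (1, 4)]; region rows[0,2) x cols[4,8) = 2x4
Unfold 1 (reflect across v@4): 4 holes -> [(0, 1), (0, 6), (1, 3), (1, 4)]
Unfold 2 (reflect across v@8): 8 holes -> [(0, 1), (0, 6), (0, 9), (0, 14), (1, 3), (1, 4), (1, 11), (1, 12)]
Unfold 3 (reflect across h@2): 16 holes -> [(0, 1), (0, 6), (0, 9), (0, 14), (1, 3), (1, 4), (1, 11), (1, 12), (2, 3), (2, 4), (2, 11), (2, 12), (3, 1), (3, 6), (3, 9), (3, 14)]
Unfold 4 (reflect across v@16): 32 holes -> [(0, 1), (0, 6), (0, 9), (0, 14), (0, 17), (0, 22), (0, 25), (0, 30), (1, 3), (1, 4), (1, 11), (1, 12), (1, 19), (1, 20), (1, 27), (1, 28), (2, 3), (2, 4), (2, 11), (2, 12), (2, 19), (2, 20), (2, 27), (2, 28), (3, 1), (3, 6), (3, 9), (3, 14), (3, 17), (3, 22), (3, 25), (3, 30)]
Unfold 5 (reflect across h@4): 64 holes -> [(0, 1), (0, 6), (0, 9), (0, 14), (0, 17), (0, 22), (0, 25), (0, 30), (1, 3), (1, 4), (1, 11), (1, 12), (1, 19), (1, 20), (1, 27), (1, 28), (2, 3), (2, 4), (2, 11), (2, 12), (2, 19), (2, 20), (2, 27), (2, 28), (3, 1), (3, 6), (3, 9), (3, 14), (3, 17), (3, 22), (3, 25), (3, 30), (4, 1), (4, 6), (4, 9), (4, 14), (4, 17), (4, 22), (4, 25), (4, 30), (5, 3), (5, 4), (5, 11), (5, 12), (5, 19), (5, 20), (5, 27), (5, 28), (6, 3), (6, 4), (6, 11), (6, 12), (6, 19), (6, 20), (6, 27), (6, 28), (7, 1), (7, 6), (7, 9), (7, 14), (7, 17), (7, 22), (7, 25), (7, 30)]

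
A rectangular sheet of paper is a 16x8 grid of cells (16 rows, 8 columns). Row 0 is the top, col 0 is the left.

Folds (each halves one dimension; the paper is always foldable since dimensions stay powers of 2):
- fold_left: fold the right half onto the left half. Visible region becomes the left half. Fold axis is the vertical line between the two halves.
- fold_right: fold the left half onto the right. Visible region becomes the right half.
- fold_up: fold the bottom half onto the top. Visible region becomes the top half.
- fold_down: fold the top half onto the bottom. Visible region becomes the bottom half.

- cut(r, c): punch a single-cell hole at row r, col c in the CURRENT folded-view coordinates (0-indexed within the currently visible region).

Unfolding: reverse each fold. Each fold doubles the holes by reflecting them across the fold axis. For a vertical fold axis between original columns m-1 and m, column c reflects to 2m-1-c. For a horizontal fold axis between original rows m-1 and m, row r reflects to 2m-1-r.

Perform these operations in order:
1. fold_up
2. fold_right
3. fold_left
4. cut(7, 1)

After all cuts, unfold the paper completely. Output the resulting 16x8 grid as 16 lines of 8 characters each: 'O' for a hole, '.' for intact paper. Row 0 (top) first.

Answer: ........
........
........
........
........
........
........
.OO..OO.
.OO..OO.
........
........
........
........
........
........
........

Derivation:
Op 1 fold_up: fold axis h@8; visible region now rows[0,8) x cols[0,8) = 8x8
Op 2 fold_right: fold axis v@4; visible region now rows[0,8) x cols[4,8) = 8x4
Op 3 fold_left: fold axis v@6; visible region now rows[0,8) x cols[4,6) = 8x2
Op 4 cut(7, 1): punch at orig (7,5); cuts so far [(7, 5)]; region rows[0,8) x cols[4,6) = 8x2
Unfold 1 (reflect across v@6): 2 holes -> [(7, 5), (7, 6)]
Unfold 2 (reflect across v@4): 4 holes -> [(7, 1), (7, 2), (7, 5), (7, 6)]
Unfold 3 (reflect across h@8): 8 holes -> [(7, 1), (7, 2), (7, 5), (7, 6), (8, 1), (8, 2), (8, 5), (8, 6)]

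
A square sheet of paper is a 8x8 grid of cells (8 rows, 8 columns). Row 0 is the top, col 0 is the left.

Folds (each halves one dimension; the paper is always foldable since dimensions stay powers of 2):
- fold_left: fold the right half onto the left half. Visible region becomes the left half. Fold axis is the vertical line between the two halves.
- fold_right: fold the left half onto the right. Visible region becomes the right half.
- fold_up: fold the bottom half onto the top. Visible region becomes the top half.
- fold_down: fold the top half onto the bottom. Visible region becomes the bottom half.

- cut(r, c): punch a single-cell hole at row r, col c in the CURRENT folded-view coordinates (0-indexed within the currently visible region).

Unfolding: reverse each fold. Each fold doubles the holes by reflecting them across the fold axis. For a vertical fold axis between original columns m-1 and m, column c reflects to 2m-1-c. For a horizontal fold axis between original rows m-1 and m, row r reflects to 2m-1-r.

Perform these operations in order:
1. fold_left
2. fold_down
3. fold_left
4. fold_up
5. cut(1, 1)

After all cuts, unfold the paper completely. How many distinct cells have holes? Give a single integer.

Answer: 16

Derivation:
Op 1 fold_left: fold axis v@4; visible region now rows[0,8) x cols[0,4) = 8x4
Op 2 fold_down: fold axis h@4; visible region now rows[4,8) x cols[0,4) = 4x4
Op 3 fold_left: fold axis v@2; visible region now rows[4,8) x cols[0,2) = 4x2
Op 4 fold_up: fold axis h@6; visible region now rows[4,6) x cols[0,2) = 2x2
Op 5 cut(1, 1): punch at orig (5,1); cuts so far [(5, 1)]; region rows[4,6) x cols[0,2) = 2x2
Unfold 1 (reflect across h@6): 2 holes -> [(5, 1), (6, 1)]
Unfold 2 (reflect across v@2): 4 holes -> [(5, 1), (5, 2), (6, 1), (6, 2)]
Unfold 3 (reflect across h@4): 8 holes -> [(1, 1), (1, 2), (2, 1), (2, 2), (5, 1), (5, 2), (6, 1), (6, 2)]
Unfold 4 (reflect across v@4): 16 holes -> [(1, 1), (1, 2), (1, 5), (1, 6), (2, 1), (2, 2), (2, 5), (2, 6), (5, 1), (5, 2), (5, 5), (5, 6), (6, 1), (6, 2), (6, 5), (6, 6)]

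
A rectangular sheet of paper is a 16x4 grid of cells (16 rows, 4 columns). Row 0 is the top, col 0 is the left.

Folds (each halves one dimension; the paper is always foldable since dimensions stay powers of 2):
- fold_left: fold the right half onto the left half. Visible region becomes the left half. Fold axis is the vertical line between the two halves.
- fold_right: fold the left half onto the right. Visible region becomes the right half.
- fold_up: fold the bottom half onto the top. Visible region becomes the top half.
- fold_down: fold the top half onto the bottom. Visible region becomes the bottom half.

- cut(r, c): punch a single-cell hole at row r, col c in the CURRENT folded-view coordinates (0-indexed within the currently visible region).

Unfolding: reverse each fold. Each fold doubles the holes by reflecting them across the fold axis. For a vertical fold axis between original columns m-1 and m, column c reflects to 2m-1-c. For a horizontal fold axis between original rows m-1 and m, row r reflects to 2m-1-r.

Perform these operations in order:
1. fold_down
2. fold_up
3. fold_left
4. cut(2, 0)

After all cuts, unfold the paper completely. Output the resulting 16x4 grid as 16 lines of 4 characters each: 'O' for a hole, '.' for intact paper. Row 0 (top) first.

Answer: ....
....
O..O
....
....
O..O
....
....
....
....
O..O
....
....
O..O
....
....

Derivation:
Op 1 fold_down: fold axis h@8; visible region now rows[8,16) x cols[0,4) = 8x4
Op 2 fold_up: fold axis h@12; visible region now rows[8,12) x cols[0,4) = 4x4
Op 3 fold_left: fold axis v@2; visible region now rows[8,12) x cols[0,2) = 4x2
Op 4 cut(2, 0): punch at orig (10,0); cuts so far [(10, 0)]; region rows[8,12) x cols[0,2) = 4x2
Unfold 1 (reflect across v@2): 2 holes -> [(10, 0), (10, 3)]
Unfold 2 (reflect across h@12): 4 holes -> [(10, 0), (10, 3), (13, 0), (13, 3)]
Unfold 3 (reflect across h@8): 8 holes -> [(2, 0), (2, 3), (5, 0), (5, 3), (10, 0), (10, 3), (13, 0), (13, 3)]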